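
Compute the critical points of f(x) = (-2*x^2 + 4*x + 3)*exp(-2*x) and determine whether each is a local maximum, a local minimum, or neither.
f'(x) = 2*(2*x^2 - 6*x - 1)*exp(-2*x)

Solve f'(x) = 0:
  f'(x) = (4*x^2 - 12*x - 2)·exp(-2*x) and exp(-2*x) > 0 for every x, so f'(x) = 0 ⇔ 4*x^2 - 12*x - 2 = 0.
  Factor: 4*x^2 - 12*x - 2 = 2*(2*x^2 - 6*x - 1); 2*x^2 - 6*x - 1 = 0 has no rational roots; quadratic formula: x = (6 ± √44)/4.
  ⇒ x = 3/2 - sqrt(11)/2 ≈ -0.1583, 3/2 + sqrt(11)/2 ≈ 3.1583

f''(x) = 8*(-x^2 + 4*x - 1)*exp(-2*x)
Second-derivative test at each critical point:
  f''(-0.1583) = -18.2081 < 0 → local maximum
  f''(3.1583) = 0.0240 > 0 → local minimum

Critical points: x = 3/2 - sqrt(11)/2 ≈ -0.1583 (local maximum); x = 3/2 + sqrt(11)/2 ≈ 3.1583 (local minimum)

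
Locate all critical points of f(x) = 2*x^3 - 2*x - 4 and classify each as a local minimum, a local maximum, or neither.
f'(x) = 6*x^2 - 2

Solve f'(x) = 0:
  Factor: 6*x^2 - 2 = 2*(3*x^2 - 1); 3*x^2 - 1 = 0 has no rational roots; quadratic formula: x = (0 ± √12)/6.
  ⇒ x = -sqrt(3)/3 ≈ -0.5774, sqrt(3)/3 ≈ 0.5774

f''(x) = 12*x
Second-derivative test at each critical point:
  f''(-0.5774) = -6.9282 < 0 → local maximum
  f''(0.5774) = 6.9282 > 0 → local minimum

Critical points: x = -sqrt(3)/3 ≈ -0.5774 (local maximum); x = sqrt(3)/3 ≈ 0.5774 (local minimum)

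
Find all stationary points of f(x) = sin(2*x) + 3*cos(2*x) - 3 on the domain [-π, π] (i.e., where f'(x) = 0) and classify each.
f'(x) = -6*sin(2*x) + 2*cos(2*x)

Solve f'(x) = 0 on [-π, π]:
  f'(x) = 0 ⇔ cos(2*x) = 3*sin(2*x) ⇔ tan(2*x) = 1/3, i.e. 2*x = arctan(1/3) + nπ; keep the solutions lying in [-π, π].
  ⇒ x = -pi + atan(1/3)/2 ≈ -2.9807, -pi/2 + atan(1/3)/2 ≈ -1.4099, atan(1/3)/2 ≈ 0.1609, atan(1/3)/2 + pi/2 ≈ 1.7317

f''(x) = -4*sin(2*x) - 12*cos(2*x)
Second-derivative test at each critical point:
  f''(-2.9807) = -12.6491 < 0 → local maximum
  f''(-1.4099) = 12.6491 > 0 → local minimum
  f''(0.1609) = -12.6491 < 0 → local maximum
  f''(1.7317) = 12.6491 > 0 → local minimum

Critical points: x = -pi + atan(1/3)/2 ≈ -2.9807 (local maximum); x = -pi/2 + atan(1/3)/2 ≈ -1.4099 (local minimum); x = atan(1/3)/2 ≈ 0.1609 (local maximum); x = atan(1/3)/2 + pi/2 ≈ 1.7317 (local minimum)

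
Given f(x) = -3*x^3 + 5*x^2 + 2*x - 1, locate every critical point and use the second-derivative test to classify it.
f'(x) = -9*x^2 + 10*x + 2

Solve f'(x) = 0:
  9*x^2 - 10*x - 2 = 0 has no rational roots; quadratic formula: x = (10 ± √172)/18.
  ⇒ x = 5/9 - sqrt(43)/9 ≈ -0.1730, 5/9 + sqrt(43)/9 ≈ 1.2842

f''(x) = 10 - 18*x
Second-derivative test at each critical point:
  f''(-0.1730) = 13.1149 > 0 → local minimum
  f''(1.2842) = -13.1149 < 0 → local maximum

Critical points: x = 5/9 - sqrt(43)/9 ≈ -0.1730 (local minimum); x = 5/9 + sqrt(43)/9 ≈ 1.2842 (local maximum)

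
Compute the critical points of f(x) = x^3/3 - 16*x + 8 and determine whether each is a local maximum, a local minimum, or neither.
f'(x) = x^2 - 16

Solve f'(x) = 0:
  Factor: x^2 - 16 = (x - 4)*(x + 4) = 0.
  ⇒ x = -4, 4

f''(x) = 2*x
Second-derivative test at each critical point:
  f''(-4) = -8 < 0 → local maximum
  f''(4) = 8 > 0 → local minimum

Critical points: x = -4 (local maximum); x = 4 (local minimum)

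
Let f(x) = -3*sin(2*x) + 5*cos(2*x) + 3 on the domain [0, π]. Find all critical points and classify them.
f'(x) = -10*sin(2*x) - 6*cos(2*x)

Solve f'(x) = 0 on [0, π]:
  f'(x) = 0 ⇔ -3*cos(2*x) = 5*sin(2*x) ⇔ tan(2*x) = -3/5, i.e. 2*x = arctan(-3/5) + nπ; keep the solutions lying in [0, π].
  ⇒ x = -atan(3/5)/2 + pi/2 ≈ 1.3006, pi - atan(3/5)/2 ≈ 2.8714

f''(x) = 12*sin(2*x) - 20*cos(2*x)
Second-derivative test at each critical point:
  f''(1.3006) = 23.3238 > 0 → local minimum
  f''(2.8714) = -23.3238 < 0 → local maximum

Critical points: x = -atan(3/5)/2 + pi/2 ≈ 1.3006 (local minimum); x = pi - atan(3/5)/2 ≈ 2.8714 (local maximum)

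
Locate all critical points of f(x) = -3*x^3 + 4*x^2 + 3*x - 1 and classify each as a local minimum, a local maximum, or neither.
f'(x) = -9*x^2 + 8*x + 3

Solve f'(x) = 0:
  9*x^2 - 8*x - 3 = 0 has no rational roots; quadratic formula: x = (8 ± √172)/18.
  ⇒ x = 4/9 - sqrt(43)/9 ≈ -0.2842, 4/9 + sqrt(43)/9 ≈ 1.1730

f''(x) = 8 - 18*x
Second-derivative test at each critical point:
  f''(-0.2842) = 13.1149 > 0 → local minimum
  f''(1.1730) = -13.1149 < 0 → local maximum

Critical points: x = 4/9 - sqrt(43)/9 ≈ -0.2842 (local minimum); x = 4/9 + sqrt(43)/9 ≈ 1.1730 (local maximum)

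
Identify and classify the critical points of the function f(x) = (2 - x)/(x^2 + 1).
f'(x) = (-x^2 + 2*x*(x - 2) - 1)/(x^2 + 1)^2

Solve f'(x) = 0:
  f'(x) = (x^2 - 4*x - 1)/(x^2 + 1)^2; the denominator is positive wherever f is defined, so f'(x) = 0 ⇔ x^2 - 4*x - 1 = 0.
  x^2 - 4*x - 1 = 0 has no rational roots; quadratic formula: x = (4 ± √20)/2.
  ⇒ x = 2 - sqrt(5) ≈ -0.2361, 2 + sqrt(5) ≈ 4.2361

f''(x) = 2*(4*x^2*(2 - x) + (3*x - 2)*(x^2 + 1))/(x^2 + 1)^3
Second-derivative test at each critical point:
  f''(-0.2361) = -4.0125 < 0 → local maximum
  f''(4.2361) = 0.0125 > 0 → local minimum

Critical points: x = 2 - sqrt(5) ≈ -0.2361 (local maximum); x = 2 + sqrt(5) ≈ 4.2361 (local minimum)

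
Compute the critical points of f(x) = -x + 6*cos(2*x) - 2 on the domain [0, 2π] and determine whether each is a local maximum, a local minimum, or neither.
f'(x) = -12*sin(2*x) - 1

Solve f'(x) = 0 on [0, 2π]:
  f'(x) = 0 ⇔ sin(2*x) = -1/12, i.e. 2*x = arcsin(-1/12) + 2nπ or 2*x = π − arcsin(-1/12) + 2nπ; keep the solutions lying in [0, 2π].
  ⇒ x = asin(1/12)/2 + pi/2 ≈ 1.6125, pi - asin(1/12)/2 ≈ 3.0999, asin(1/12)/2 + 3*pi/2 ≈ 4.7541, -asin(1/12)/2 + 2*pi ≈ 6.2415

f''(x) = -24*cos(2*x)
Second-derivative test at each critical point:
  f''(1.6125) = 23.9165 > 0 → local minimum
  f''(3.0999) = -23.9165 < 0 → local maximum
  f''(4.7541) = 23.9165 > 0 → local minimum
  f''(6.2415) = -23.9165 < 0 → local maximum

Critical points: x = asin(1/12)/2 + pi/2 ≈ 1.6125 (local minimum); x = pi - asin(1/12)/2 ≈ 3.0999 (local maximum); x = asin(1/12)/2 + 3*pi/2 ≈ 4.7541 (local minimum); x = -asin(1/12)/2 + 2*pi ≈ 6.2415 (local maximum)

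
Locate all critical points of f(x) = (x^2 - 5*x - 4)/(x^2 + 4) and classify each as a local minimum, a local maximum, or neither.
f'(x) = (5*x^2 + 16*x - 20)/(x^4 + 8*x^2 + 16)

Solve f'(x) = 0:
  f'(x) = (5*x^2 + 16*x - 20)/(x^2 + 4)^2; the denominator is positive wherever f is defined, so f'(x) = 0 ⇔ 5*x^2 + 16*x - 20 = 0.
  5*x^2 + 16*x - 20 = 0 has no rational roots; quadratic formula: x = (-16 ± √656)/10.
  ⇒ x = -2*sqrt(41)/5 - 8/5 ≈ -4.1612, -8/5 + 2*sqrt(41)/5 ≈ 0.9612

f''(x) = 2*(-5*x^3 - 24*x^2 + 60*x + 32)/(x^6 + 12*x^4 + 48*x^2 + 64)
Second-derivative test at each critical point:
  f''(-4.1612) = -0.0564 < 0 → local maximum
  f''(0.9612) = 1.0564 > 0 → local minimum

Critical points: x = -2*sqrt(41)/5 - 8/5 ≈ -4.1612 (local maximum); x = -8/5 + 2*sqrt(41)/5 ≈ 0.9612 (local minimum)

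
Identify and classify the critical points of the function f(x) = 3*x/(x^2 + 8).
f'(x) = 3*(8 - x^2)/(x^4 + 16*x^2 + 64)

Solve f'(x) = 0:
  f'(x) = -3*(x^2 - 8)/(x^2 + 8)^2; the denominator is positive wherever f is defined, so f'(x) = 0 ⇔ 24 - 3*x^2 = 0.
  Factor: 24 - 3*x^2 = -3*(x^2 - 8); x^2 - 8 = 0 has no rational roots; quadratic formula: x = (0 ± √32)/2.
  ⇒ x = -2*sqrt(2) ≈ -2.8284, 2*sqrt(2) ≈ 2.8284

f''(x) = 6*x*(x^2 - 24)/(x^2 + 8)^3
Second-derivative test at each critical point:
  f''(-2.8284) = 0.0663 > 0 → local minimum
  f''(2.8284) = -0.0663 < 0 → local maximum

Critical points: x = -2*sqrt(2) ≈ -2.8284 (local minimum); x = 2*sqrt(2) ≈ 2.8284 (local maximum)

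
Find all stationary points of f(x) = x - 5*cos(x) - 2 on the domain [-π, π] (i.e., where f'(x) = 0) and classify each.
f'(x) = 5*sin(x) + 1

Solve f'(x) = 0 on [-π, π]:
  f'(x) = 0 ⇔ sin(x) = -1/5, i.e. x = arcsin(-1/5) + 2nπ or x = π − arcsin(-1/5) + 2nπ; keep the solutions lying in [-π, π].
  ⇒ x = -pi + asin(1/5) ≈ -2.9402, -asin(1/5) ≈ -0.2014

f''(x) = 5*cos(x)
Second-derivative test at each critical point:
  f''(-2.9402) = -4.8990 < 0 → local maximum
  f''(-0.2014) = 4.8990 > 0 → local minimum

Critical points: x = -pi + asin(1/5) ≈ -2.9402 (local maximum); x = -asin(1/5) ≈ -0.2014 (local minimum)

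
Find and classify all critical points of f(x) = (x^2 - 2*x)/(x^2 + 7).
f'(x) = 2*(x^2 + 7*x - 7)/(x^4 + 14*x^2 + 49)

Solve f'(x) = 0:
  f'(x) = 2*(x^2 + 7*x - 7)/(x^2 + 7)^2; the denominator is positive wherever f is defined, so f'(x) = 0 ⇔ 2*x^2 + 14*x - 14 = 0.
  Factor: 2*x^2 + 14*x - 14 = 2*(x^2 + 7*x - 7); x^2 + 7*x - 7 = 0 has no rational roots; quadratic formula: x = (-7 ± √77)/2.
  ⇒ x = -sqrt(77)/2 - 7/2 ≈ -7.8875, -7/2 + sqrt(77)/2 ≈ 0.8875

f''(x) = 2*(-2*x^3 - 21*x^2 + 42*x + 49)/(x^6 + 21*x^4 + 147*x^2 + 343)
Second-derivative test at each critical point:
  f''(-7.8875) = -0.0037 < 0 → local maximum
  f''(0.8875) = 0.2894 > 0 → local minimum

Critical points: x = -sqrt(77)/2 - 7/2 ≈ -7.8875 (local maximum); x = -7/2 + sqrt(77)/2 ≈ 0.8875 (local minimum)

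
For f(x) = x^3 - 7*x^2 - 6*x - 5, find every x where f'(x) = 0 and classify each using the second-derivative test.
f'(x) = 3*x^2 - 14*x - 6

Solve f'(x) = 0:
  3*x^2 - 14*x - 6 = 0 has no rational roots; quadratic formula: x = (14 ± √268)/6.
  ⇒ x = 7/3 - sqrt(67)/3 ≈ -0.3951, 7/3 + sqrt(67)/3 ≈ 5.0618

f''(x) = 6*x - 14
Second-derivative test at each critical point:
  f''(-0.3951) = -16.3707 < 0 → local maximum
  f''(5.0618) = 16.3707 > 0 → local minimum

Critical points: x = 7/3 - sqrt(67)/3 ≈ -0.3951 (local maximum); x = 7/3 + sqrt(67)/3 ≈ 5.0618 (local minimum)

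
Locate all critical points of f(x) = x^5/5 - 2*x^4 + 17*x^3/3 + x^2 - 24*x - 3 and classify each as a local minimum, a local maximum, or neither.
f'(x) = x^4 - 8*x^3 + 17*x^2 + 2*x - 24

Solve f'(x) = 0:
  Factor: x^4 - 8*x^3 + 17*x^2 + 2*x - 24 = (x - 4)*(x - 3)*(x - 2)*(x + 1) = 0.
  ⇒ x = -1, 2, 3, 4

f''(x) = 4*x^3 - 24*x^2 + 34*x + 2
Second-derivative test at each critical point:
  f''(-1) = -60 < 0 → local maximum
  f''(2) = 6 > 0 → local minimum
  f''(3) = -4 < 0 → local maximum
  f''(4) = 10 > 0 → local minimum

Critical points: x = -1 (local maximum); x = 2 (local minimum); x = 3 (local maximum); x = 4 (local minimum)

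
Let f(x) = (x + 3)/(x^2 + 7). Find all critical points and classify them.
f'(x) = (x^2 - 2*x*(x + 3) + 7)/(x^2 + 7)^2

Solve f'(x) = 0:
  f'(x) = -(x - 1)*(x + 7)/(x^2 + 7)^2; the denominator is positive wherever f is defined, so f'(x) = 0 ⇔ -x^2 - 6*x + 7 = 0.
  Factor: -x^2 - 6*x + 7 = -(x - 1)*(x + 7) = 0.
  ⇒ x = -7, 1

f''(x) = 2*(4*x^2*(x + 3) - 3*(x + 1)*(x^2 + 7))/(x^2 + 7)^3
Second-derivative test at each critical point:
  f''(-7) = 1/392 > 0 → local minimum
  f''(1) = -1/8 < 0 → local maximum

Critical points: x = -7 (local minimum); x = 1 (local maximum)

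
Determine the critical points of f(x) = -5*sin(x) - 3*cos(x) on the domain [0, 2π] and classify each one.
f'(x) = 3*sin(x) - 5*cos(x)

Solve f'(x) = 0 on [0, 2π]:
  f'(x) = 0 ⇔ -5*cos(x) = -3*sin(x) ⇔ tan(x) = 5/3, i.e. x = arctan(5/3) + nπ; keep the solutions lying in [0, 2π].
  ⇒ x = atan(5/3) ≈ 1.0304, atan(5/3) + pi ≈ 4.1720

f''(x) = 5*sin(x) + 3*cos(x)
Second-derivative test at each critical point:
  f''(1.0304) = 5.8310 > 0 → local minimum
  f''(4.1720) = -5.8310 < 0 → local maximum

Critical points: x = atan(5/3) ≈ 1.0304 (local minimum); x = atan(5/3) + pi ≈ 4.1720 (local maximum)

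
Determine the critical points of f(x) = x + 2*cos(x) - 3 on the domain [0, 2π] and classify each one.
f'(x) = 1 - 2*sin(x)

Solve f'(x) = 0 on [0, 2π]:
  f'(x) = 0 ⇔ sin(x) = 1/2, i.e. x = arcsin(1/2) + 2nπ or x = π − arcsin(1/2) + 2nπ; keep the solutions lying in [0, 2π].
  ⇒ x = pi/6 ≈ 0.5236, 5*pi/6 ≈ 2.6180

f''(x) = -2*cos(x)
Second-derivative test at each critical point:
  f''(0.5236) = -1.7321 < 0 → local maximum
  f''(2.6180) = 1.7321 > 0 → local minimum

Critical points: x = pi/6 ≈ 0.5236 (local maximum); x = 5*pi/6 ≈ 2.6180 (local minimum)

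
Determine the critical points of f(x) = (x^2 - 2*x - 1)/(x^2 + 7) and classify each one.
f'(x) = 2*(x^2 + 8*x - 7)/(x^4 + 14*x^2 + 49)

Solve f'(x) = 0:
  f'(x) = 2*(x^2 + 8*x - 7)/(x^2 + 7)^2; the denominator is positive wherever f is defined, so f'(x) = 0 ⇔ 2*x^2 + 16*x - 14 = 0.
  Factor: 2*x^2 + 16*x - 14 = 2*(x^2 + 8*x - 7); x^2 + 8*x - 7 = 0 has no rational roots; quadratic formula: x = (-8 ± √92)/2.
  ⇒ x = -sqrt(23) - 4 ≈ -8.7958, -4 + sqrt(23) ≈ 0.7958

f''(x) = 4*(-x^3 - 12*x^2 + 21*x + 28)/(x^6 + 21*x^4 + 147*x^2 + 343)
Second-derivative test at each critical point:
  f''(-8.7958) = -0.0027 < 0 → local maximum
  f''(0.7958) = 0.3292 > 0 → local minimum

Critical points: x = -sqrt(23) - 4 ≈ -8.7958 (local maximum); x = -4 + sqrt(23) ≈ 0.7958 (local minimum)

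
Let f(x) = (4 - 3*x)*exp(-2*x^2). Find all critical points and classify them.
f'(x) = (4*x*(3*x - 4) - 3)*exp(-2*x^2)

Solve f'(x) = 0:
  f'(x) = (12*x^2 - 16*x - 3)·exp(-2*x^2) and exp(-2*x^2) > 0 for every x, so f'(x) = 0 ⇔ 12*x^2 - 16*x - 3 = 0.
  Factor: 12*x^2 - 16*x - 3 = (2*x - 3)*(6*x + 1) = 0.
  ⇒ x = -1/6, 3/2

f''(x) = 4*(4*x^2*(4 - 3*x) + 9*x - 4)*exp(-2*x^2)
Second-derivative test at each critical point:
  f''(-1/6) = -18.9192 < 0 → local maximum
  f''(3/2) = 0.2222 > 0 → local minimum

Critical points: x = -1/6 (local maximum); x = 3/2 (local minimum)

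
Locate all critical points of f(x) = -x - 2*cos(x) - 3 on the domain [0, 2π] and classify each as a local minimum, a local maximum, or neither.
f'(x) = 2*sin(x) - 1

Solve f'(x) = 0 on [0, 2π]:
  f'(x) = 0 ⇔ sin(x) = 1/2, i.e. x = arcsin(1/2) + 2nπ or x = π − arcsin(1/2) + 2nπ; keep the solutions lying in [0, 2π].
  ⇒ x = pi/6 ≈ 0.5236, 5*pi/6 ≈ 2.6180

f''(x) = 2*cos(x)
Second-derivative test at each critical point:
  f''(0.5236) = 1.7321 > 0 → local minimum
  f''(2.6180) = -1.7321 < 0 → local maximum

Critical points: x = pi/6 ≈ 0.5236 (local minimum); x = 5*pi/6 ≈ 2.6180 (local maximum)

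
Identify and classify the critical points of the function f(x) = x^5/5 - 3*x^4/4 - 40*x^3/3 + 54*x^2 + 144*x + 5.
f'(x) = x^4 - 3*x^3 - 40*x^2 + 108*x + 144

Solve f'(x) = 0:
  Factor: x^4 - 3*x^3 - 40*x^2 + 108*x + 144 = (x - 6)*(x - 4)*(x + 1)*(x + 6) = 0.
  ⇒ x = -6, -1, 4, 6

f''(x) = 4*x^3 - 9*x^2 - 80*x + 108
Second-derivative test at each critical point:
  f''(-6) = -600 < 0 → local maximum
  f''(-1) = 175 > 0 → local minimum
  f''(4) = -100 < 0 → local maximum
  f''(6) = 168 > 0 → local minimum

Critical points: x = -6 (local maximum); x = -1 (local minimum); x = 4 (local maximum); x = 6 (local minimum)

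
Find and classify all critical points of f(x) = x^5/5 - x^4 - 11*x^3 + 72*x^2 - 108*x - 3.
f'(x) = x^4 - 4*x^3 - 33*x^2 + 144*x - 108

Solve f'(x) = 0:
  Factor: x^4 - 4*x^3 - 33*x^2 + 144*x - 108 = (x - 6)*(x - 3)*(x - 1)*(x + 6) = 0.
  ⇒ x = -6, 1, 3, 6

f''(x) = 4*x^3 - 12*x^2 - 66*x + 144
Second-derivative test at each critical point:
  f''(-6) = -756 < 0 → local maximum
  f''(1) = 70 > 0 → local minimum
  f''(3) = -54 < 0 → local maximum
  f''(6) = 180 > 0 → local minimum

Critical points: x = -6 (local maximum); x = 1 (local minimum); x = 3 (local maximum); x = 6 (local minimum)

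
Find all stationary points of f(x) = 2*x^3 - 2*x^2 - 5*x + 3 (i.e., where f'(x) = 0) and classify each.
f'(x) = 6*x^2 - 4*x - 5

Solve f'(x) = 0:
  6*x^2 - 4*x - 5 = 0 has no rational roots; quadratic formula: x = (4 ± √136)/12.
  ⇒ x = 1/3 - sqrt(34)/6 ≈ -0.6385, 1/3 + sqrt(34)/6 ≈ 1.3052

f''(x) = 12*x - 4
Second-derivative test at each critical point:
  f''(-0.6385) = -11.6619 < 0 → local maximum
  f''(1.3052) = 11.6619 > 0 → local minimum

Critical points: x = 1/3 - sqrt(34)/6 ≈ -0.6385 (local maximum); x = 1/3 + sqrt(34)/6 ≈ 1.3052 (local minimum)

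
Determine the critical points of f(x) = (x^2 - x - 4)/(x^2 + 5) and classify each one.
f'(x) = (x^2 + 18*x - 5)/(x^4 + 10*x^2 + 25)

Solve f'(x) = 0:
  f'(x) = (x^2 + 18*x - 5)/(x^2 + 5)^2; the denominator is positive wherever f is defined, so f'(x) = 0 ⇔ x^2 + 18*x - 5 = 0.
  x^2 + 18*x - 5 = 0 has no rational roots; quadratic formula: x = (-18 ± √344)/2.
  ⇒ x = -sqrt(86) - 9 ≈ -18.2736, -9 + sqrt(86) ≈ 0.2736

f''(x) = 2*(-x^3 - 27*x^2 + 15*x + 45)/(x^6 + 15*x^4 + 75*x^2 + 125)
Second-derivative test at each critical point:
  f''(-18.2736) = -1.615e-04 < 0 → local maximum
  f''(0.2736) = 0.7202 > 0 → local minimum

Critical points: x = -sqrt(86) - 9 ≈ -18.2736 (local maximum); x = -9 + sqrt(86) ≈ 0.2736 (local minimum)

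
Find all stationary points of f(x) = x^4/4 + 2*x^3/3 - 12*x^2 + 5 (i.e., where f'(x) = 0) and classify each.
f'(x) = x*(x^2 + 2*x - 24)

Solve f'(x) = 0:
  Factor: x^3 + 2*x^2 - 24*x = x*(x - 4)*(x + 6) = 0.
  ⇒ x = -6, 0, 4

f''(x) = 3*x^2 + 4*x - 24
Second-derivative test at each critical point:
  f''(-6) = 60 > 0 → local minimum
  f''(0) = -24 < 0 → local maximum
  f''(4) = 40 > 0 → local minimum

Critical points: x = -6 (local minimum); x = 0 (local maximum); x = 4 (local minimum)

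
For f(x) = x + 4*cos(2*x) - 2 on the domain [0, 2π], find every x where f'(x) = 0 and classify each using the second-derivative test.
f'(x) = 1 - 8*sin(2*x)

Solve f'(x) = 0 on [0, 2π]:
  f'(x) = 0 ⇔ sin(2*x) = 1/8, i.e. 2*x = arcsin(1/8) + 2nπ or 2*x = π − arcsin(1/8) + 2nπ; keep the solutions lying in [0, 2π].
  ⇒ x = asin(1/8)/2 ≈ 0.0627, -asin(1/8)/2 + pi/2 ≈ 1.5081, asin(1/8)/2 + pi ≈ 3.2043, -asin(1/8)/2 + 3*pi/2 ≈ 4.6497

f''(x) = -16*cos(2*x)
Second-derivative test at each critical point:
  f''(0.0627) = -15.8745 < 0 → local maximum
  f''(1.5081) = 15.8745 > 0 → local minimum
  f''(3.2043) = -15.8745 < 0 → local maximum
  f''(4.6497) = 15.8745 > 0 → local minimum

Critical points: x = asin(1/8)/2 ≈ 0.0627 (local maximum); x = -asin(1/8)/2 + pi/2 ≈ 1.5081 (local minimum); x = asin(1/8)/2 + pi ≈ 3.2043 (local maximum); x = -asin(1/8)/2 + 3*pi/2 ≈ 4.6497 (local minimum)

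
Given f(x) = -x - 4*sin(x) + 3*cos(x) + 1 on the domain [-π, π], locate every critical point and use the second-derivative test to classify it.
f'(x) = -3*sin(x) - 4*cos(x) - 1

Solve f'(x) = 0 on [-π, π]:
  f'(x) = 0 ⇔ -3*sin(x) - 4*cos(x) = 1. Write the left side as R·cos(x + φ) with R = √((-4)² + 3²) = 5, cos φ = -4/5, sin φ = 3/5; then cos(x + φ) = 1/5. Solve for x and keep the solutions lying in [-π, π].
  ⇒ x = atan((-8*sqrt(6) - 3)/(-4 + 6*sqrt(6))) ≈ -1.1287, atan((-3 + 8*sqrt(6))/(-6*sqrt(6) - 4)) + pi ≈ 2.4157

f''(x) = 4*sin(x) - 3*cos(x)
Second-derivative test at each critical point:
  f''(-1.1287) = -4.8990 < 0 → local maximum
  f''(2.4157) = 4.8990 > 0 → local minimum

Critical points: x = atan((-8*sqrt(6) - 3)/(-4 + 6*sqrt(6))) ≈ -1.1287 (local maximum); x = atan((-3 + 8*sqrt(6))/(-6*sqrt(6) - 4)) + pi ≈ 2.4157 (local minimum)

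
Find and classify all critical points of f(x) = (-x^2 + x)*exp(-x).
f'(x) = (x^2 - 3*x + 1)*exp(-x)

Solve f'(x) = 0:
  f'(x) = (x^2 - 3*x + 1)·exp(-x) and exp(-x) > 0 for every x, so f'(x) = 0 ⇔ x^2 - 3*x + 1 = 0.
  x^2 - 3*x + 1 = 0 has no rational roots; quadratic formula: x = (3 ± √5)/2.
  ⇒ x = 3/2 - sqrt(5)/2 ≈ 0.3820, sqrt(5)/2 + 3/2 ≈ 2.6180

f''(x) = (-x^2 + 5*x - 4)*exp(-x)
Second-derivative test at each critical point:
  f''(0.3820) = -1.5262 < 0 → local maximum
  f''(2.6180) = 0.1631 > 0 → local minimum

Critical points: x = 3/2 - sqrt(5)/2 ≈ 0.3820 (local maximum); x = sqrt(5)/2 + 3/2 ≈ 2.6180 (local minimum)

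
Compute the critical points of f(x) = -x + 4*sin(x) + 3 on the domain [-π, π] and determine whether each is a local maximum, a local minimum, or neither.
f'(x) = 4*cos(x) - 1

Solve f'(x) = 0 on [-π, π]:
  f'(x) = 0 ⇔ cos(x) = 1/4, i.e. x = ±arccos(1/4) + 2nπ; keep the solutions lying in [-π, π].
  ⇒ x = -acos(1/4) ≈ -1.3181, acos(1/4) ≈ 1.3181

f''(x) = -4*sin(x)
Second-derivative test at each critical point:
  f''(-1.3181) = 3.8730 > 0 → local minimum
  f''(1.3181) = -3.8730 < 0 → local maximum

Critical points: x = -acos(1/4) ≈ -1.3181 (local minimum); x = acos(1/4) ≈ 1.3181 (local maximum)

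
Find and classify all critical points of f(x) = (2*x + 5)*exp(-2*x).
f'(x) = 4*(-x - 2)*exp(-2*x)

Solve f'(x) = 0:
  f'(x) = (-4*x - 8)·exp(-2*x) and exp(-2*x) > 0 for every x, so f'(x) = 0 ⇔ -4*x - 8 = 0.
  Factor: -4*x - 8 = -4*(x + 2) = 0.
  ⇒ x = -2

f''(x) = 4*(2*x + 3)*exp(-2*x)
Second-derivative test at each critical point:
  f''(-2) = -218.3926 < 0 → local maximum

Critical points: x = -2 (local maximum)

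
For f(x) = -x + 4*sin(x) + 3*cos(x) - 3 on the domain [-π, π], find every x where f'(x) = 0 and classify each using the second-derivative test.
f'(x) = -3*sin(x) + 4*cos(x) - 1

Solve f'(x) = 0 on [-π, π]:
  f'(x) = 0 ⇔ -3*sin(x) + 4*cos(x) = 1. Write the left side as R·cos(x + φ) with R = √(4² + 3²) = 5, cos φ = 4/5, sin φ = 3/5; then cos(x + φ) = 1/5. Solve for x and keep the solutions lying in [-π, π].
  ⇒ x = -pi + atan((-8*sqrt(6) - 3)/(4 - 6*sqrt(6))) ≈ -2.0129, atan((-3 + 8*sqrt(6))/(4 + 6*sqrt(6))) ≈ 0.7259

f''(x) = -4*sin(x) - 3*cos(x)
Second-derivative test at each critical point:
  f''(-2.0129) = 4.8990 > 0 → local minimum
  f''(0.7259) = -4.8990 < 0 → local maximum

Critical points: x = -pi + atan((-8*sqrt(6) - 3)/(4 - 6*sqrt(6))) ≈ -2.0129 (local minimum); x = atan((-3 + 8*sqrt(6))/(4 + 6*sqrt(6))) ≈ 0.7259 (local maximum)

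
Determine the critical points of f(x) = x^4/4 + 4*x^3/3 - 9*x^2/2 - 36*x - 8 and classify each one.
f'(x) = x^3 + 4*x^2 - 9*x - 36

Solve f'(x) = 0:
  Factor: x^3 + 4*x^2 - 9*x - 36 = (x - 3)*(x + 3)*(x + 4) = 0.
  ⇒ x = -4, -3, 3

f''(x) = 3*x^2 + 8*x - 9
Second-derivative test at each critical point:
  f''(-4) = 7 > 0 → local minimum
  f''(-3) = -6 < 0 → local maximum
  f''(3) = 42 > 0 → local minimum

Critical points: x = -4 (local minimum); x = -3 (local maximum); x = 3 (local minimum)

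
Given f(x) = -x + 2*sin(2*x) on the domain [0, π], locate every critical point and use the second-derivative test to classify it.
f'(x) = 4*cos(2*x) - 1

Solve f'(x) = 0 on [0, π]:
  f'(x) = 0 ⇔ cos(2*x) = 1/4, i.e. 2*x = ±arccos(1/4) + 2nπ; keep the solutions lying in [0, π].
  ⇒ x = acos(1/4)/2 ≈ 0.6591, pi - acos(1/4)/2 ≈ 2.4825

f''(x) = -8*sin(2*x)
Second-derivative test at each critical point:
  f''(0.6591) = -7.7460 < 0 → local maximum
  f''(2.4825) = 7.7460 > 0 → local minimum

Critical points: x = acos(1/4)/2 ≈ 0.6591 (local maximum); x = pi - acos(1/4)/2 ≈ 2.4825 (local minimum)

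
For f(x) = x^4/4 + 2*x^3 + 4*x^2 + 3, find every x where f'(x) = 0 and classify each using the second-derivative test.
f'(x) = x*(x^2 + 6*x + 8)

Solve f'(x) = 0:
  Factor: x^3 + 6*x^2 + 8*x = x*(x + 2)*(x + 4) = 0.
  ⇒ x = -4, -2, 0

f''(x) = 3*x^2 + 12*x + 8
Second-derivative test at each critical point:
  f''(-4) = 8 > 0 → local minimum
  f''(-2) = -4 < 0 → local maximum
  f''(0) = 8 > 0 → local minimum

Critical points: x = -4 (local minimum); x = -2 (local maximum); x = 0 (local minimum)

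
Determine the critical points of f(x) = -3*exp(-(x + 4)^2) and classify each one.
f'(x) = 6*(x + 4)*exp(-(x + 4)^2)

Solve f'(x) = 0:
  f'(x) = (6*x + 24)·exp(-(x + 4)^2) and exp(-(x + 4)^2) > 0 for every x, so f'(x) = 0 ⇔ 6*x + 24 = 0.
  Factor: 6*x + 24 = 6*(x + 4) = 0.
  ⇒ x = -4

f''(x) = 6*(1 - 2*(x + 4)^2)*exp(-(x + 4)^2)
Second-derivative test at each critical point:
  f''(-4) = 6 > 0 → local minimum

Critical points: x = -4 (local minimum)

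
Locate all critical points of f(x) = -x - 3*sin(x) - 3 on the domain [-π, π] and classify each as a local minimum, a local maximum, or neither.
f'(x) = -3*cos(x) - 1

Solve f'(x) = 0 on [-π, π]:
  f'(x) = 0 ⇔ cos(x) = -1/3, i.e. x = ±arccos(-1/3) + 2nπ; keep the solutions lying in [-π, π].
  ⇒ x = -acos(-1/3) ≈ -1.9106, acos(-1/3) ≈ 1.9106

f''(x) = 3*sin(x)
Second-derivative test at each critical point:
  f''(-1.9106) = -2.8284 < 0 → local maximum
  f''(1.9106) = 2.8284 > 0 → local minimum

Critical points: x = -acos(-1/3) ≈ -1.9106 (local maximum); x = acos(-1/3) ≈ 1.9106 (local minimum)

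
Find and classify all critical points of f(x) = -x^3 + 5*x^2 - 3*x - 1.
f'(x) = -3*x^2 + 10*x - 3

Solve f'(x) = 0:
  Factor: -3*x^2 + 10*x - 3 = -(x - 3)*(3*x - 1) = 0.
  ⇒ x = 1/3, 3

f''(x) = 10 - 6*x
Second-derivative test at each critical point:
  f''(1/3) = 8 > 0 → local minimum
  f''(3) = -8 < 0 → local maximum

Critical points: x = 1/3 (local minimum); x = 3 (local maximum)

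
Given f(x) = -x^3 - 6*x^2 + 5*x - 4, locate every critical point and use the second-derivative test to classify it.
f'(x) = -3*x^2 - 12*x + 5

Solve f'(x) = 0:
  3*x^2 + 12*x - 5 = 0 has no rational roots; quadratic formula: x = (-12 ± √204)/6.
  ⇒ x = -sqrt(51)/3 - 2 ≈ -4.3805, -2 + sqrt(51)/3 ≈ 0.3805

f''(x) = -6*x - 12
Second-derivative test at each critical point:
  f''(-4.3805) = 14.2829 > 0 → local minimum
  f''(0.3805) = -14.2829 < 0 → local maximum

Critical points: x = -sqrt(51)/3 - 2 ≈ -4.3805 (local minimum); x = -2 + sqrt(51)/3 ≈ 0.3805 (local maximum)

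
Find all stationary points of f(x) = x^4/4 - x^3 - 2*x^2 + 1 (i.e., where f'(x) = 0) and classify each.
f'(x) = x*(x^2 - 3*x - 4)

Solve f'(x) = 0:
  Factor: x^3 - 3*x^2 - 4*x = x*(x - 4)*(x + 1) = 0.
  ⇒ x = -1, 0, 4

f''(x) = 3*x^2 - 6*x - 4
Second-derivative test at each critical point:
  f''(-1) = 5 > 0 → local minimum
  f''(0) = -4 < 0 → local maximum
  f''(4) = 20 > 0 → local minimum

Critical points: x = -1 (local minimum); x = 0 (local maximum); x = 4 (local minimum)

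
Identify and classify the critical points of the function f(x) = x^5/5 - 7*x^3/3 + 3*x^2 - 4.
f'(x) = x*(x^3 - 7*x + 6)

Solve f'(x) = 0:
  Factor: x^4 - 7*x^2 + 6*x = x*(x - 2)*(x - 1)*(x + 3) = 0.
  ⇒ x = -3, 0, 1, 2

f''(x) = 4*x^3 - 14*x + 6
Second-derivative test at each critical point:
  f''(-3) = -60 < 0 → local maximum
  f''(0) = 6 > 0 → local minimum
  f''(1) = -4 < 0 → local maximum
  f''(2) = 10 > 0 → local minimum

Critical points: x = -3 (local maximum); x = 0 (local minimum); x = 1 (local maximum); x = 2 (local minimum)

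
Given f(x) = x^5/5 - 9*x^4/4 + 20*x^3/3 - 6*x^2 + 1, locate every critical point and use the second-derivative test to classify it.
f'(x) = x*(x^3 - 9*x^2 + 20*x - 12)

Solve f'(x) = 0:
  Factor: x^4 - 9*x^3 + 20*x^2 - 12*x = x*(x - 6)*(x - 2)*(x - 1) = 0.
  ⇒ x = 0, 1, 2, 6

f''(x) = 4*x^3 - 27*x^2 + 40*x - 12
Second-derivative test at each critical point:
  f''(0) = -12 < 0 → local maximum
  f''(1) = 5 > 0 → local minimum
  f''(2) = -8 < 0 → local maximum
  f''(6) = 120 > 0 → local minimum

Critical points: x = 0 (local maximum); x = 1 (local minimum); x = 2 (local maximum); x = 6 (local minimum)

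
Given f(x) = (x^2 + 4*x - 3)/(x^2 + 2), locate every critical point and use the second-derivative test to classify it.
f'(x) = 2*(-2*x^2 + 5*x + 4)/(x^4 + 4*x^2 + 4)

Solve f'(x) = 0:
  f'(x) = -2*(2*x^2 - 5*x - 4)/(x^2 + 2)^2; the denominator is positive wherever f is defined, so f'(x) = 0 ⇔ -4*x^2 + 10*x + 8 = 0.
  Factor: -4*x^2 + 10*x + 8 = -2*(2*x^2 - 5*x - 4); 2*x^2 - 5*x - 4 = 0 has no rational roots; quadratic formula: x = (5 ± √57)/4.
  ⇒ x = 5/4 - sqrt(57)/4 ≈ -0.6375, 5/4 + sqrt(57)/4 ≈ 3.1375

f''(x) = 2*(4*x^3 - 15*x^2 - 24*x + 10)/(x^6 + 6*x^4 + 12*x^2 + 8)
Second-derivative test at each critical point:
  f''(-0.6375) = 2.6076 > 0 → local minimum
  f''(3.1375) = -0.1076 < 0 → local maximum

Critical points: x = 5/4 - sqrt(57)/4 ≈ -0.6375 (local minimum); x = 5/4 + sqrt(57)/4 ≈ 3.1375 (local maximum)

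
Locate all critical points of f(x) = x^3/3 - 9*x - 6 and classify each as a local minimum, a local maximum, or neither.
f'(x) = x^2 - 9

Solve f'(x) = 0:
  Factor: x^2 - 9 = (x - 3)*(x + 3) = 0.
  ⇒ x = -3, 3

f''(x) = 2*x
Second-derivative test at each critical point:
  f''(-3) = -6 < 0 → local maximum
  f''(3) = 6 > 0 → local minimum

Critical points: x = -3 (local maximum); x = 3 (local minimum)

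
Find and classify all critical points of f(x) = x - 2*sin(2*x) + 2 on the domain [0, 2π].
f'(x) = 1 - 4*cos(2*x)

Solve f'(x) = 0 on [0, 2π]:
  f'(x) = 0 ⇔ cos(2*x) = 1/4, i.e. 2*x = ±arccos(1/4) + 2nπ; keep the solutions lying in [0, 2π].
  ⇒ x = acos(1/4)/2 ≈ 0.6591, pi - acos(1/4)/2 ≈ 2.4825, acos(1/4)/2 + pi ≈ 3.8007, -acos(1/4)/2 + 2*pi ≈ 5.6241

f''(x) = 8*sin(2*x)
Second-derivative test at each critical point:
  f''(0.6591) = 7.7460 > 0 → local minimum
  f''(2.4825) = -7.7460 < 0 → local maximum
  f''(3.8007) = 7.7460 > 0 → local minimum
  f''(5.6241) = -7.7460 < 0 → local maximum

Critical points: x = acos(1/4)/2 ≈ 0.6591 (local minimum); x = pi - acos(1/4)/2 ≈ 2.4825 (local maximum); x = acos(1/4)/2 + pi ≈ 3.8007 (local minimum); x = -acos(1/4)/2 + 2*pi ≈ 5.6241 (local maximum)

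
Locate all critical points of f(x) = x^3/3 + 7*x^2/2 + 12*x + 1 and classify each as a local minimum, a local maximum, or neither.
f'(x) = x^2 + 7*x + 12

Solve f'(x) = 0:
  Factor: x^2 + 7*x + 12 = (x + 3)*(x + 4) = 0.
  ⇒ x = -4, -3

f''(x) = 2*x + 7
Second-derivative test at each critical point:
  f''(-4) = -1 < 0 → local maximum
  f''(-3) = 1 > 0 → local minimum

Critical points: x = -4 (local maximum); x = -3 (local minimum)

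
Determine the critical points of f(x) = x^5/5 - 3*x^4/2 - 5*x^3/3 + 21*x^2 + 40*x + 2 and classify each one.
f'(x) = x^4 - 6*x^3 - 5*x^2 + 42*x + 40

Solve f'(x) = 0:
  Factor: x^4 - 6*x^3 - 5*x^2 + 42*x + 40 = (x - 5)*(x - 4)*(x + 1)*(x + 2) = 0.
  ⇒ x = -2, -1, 4, 5

f''(x) = 4*x^3 - 18*x^2 - 10*x + 42
Second-derivative test at each critical point:
  f''(-2) = -42 < 0 → local maximum
  f''(-1) = 30 > 0 → local minimum
  f''(4) = -30 < 0 → local maximum
  f''(5) = 42 > 0 → local minimum

Critical points: x = -2 (local maximum); x = -1 (local minimum); x = 4 (local maximum); x = 5 (local minimum)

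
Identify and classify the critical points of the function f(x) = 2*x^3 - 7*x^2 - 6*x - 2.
f'(x) = 6*x^2 - 14*x - 6

Solve f'(x) = 0:
  Factor: 6*x^2 - 14*x - 6 = 2*(3*x^2 - 7*x - 3); 3*x^2 - 7*x - 3 = 0 has no rational roots; quadratic formula: x = (7 ± √85)/6.
  ⇒ x = 7/6 - sqrt(85)/6 ≈ -0.3699, 7/6 + sqrt(85)/6 ≈ 2.7033

f''(x) = 12*x - 14
Second-derivative test at each critical point:
  f''(-0.3699) = -18.4391 < 0 → local maximum
  f''(2.7033) = 18.4391 > 0 → local minimum

Critical points: x = 7/6 - sqrt(85)/6 ≈ -0.3699 (local maximum); x = 7/6 + sqrt(85)/6 ≈ 2.7033 (local minimum)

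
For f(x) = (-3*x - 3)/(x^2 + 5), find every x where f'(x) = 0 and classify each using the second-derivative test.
f'(x) = 3*(-x^2 + 2*x*(x + 1) - 5)/(x^2 + 5)^2

Solve f'(x) = 0:
  f'(x) = 3*(x^2 + 2*x - 5)/(x^2 + 5)^2; the denominator is positive wherever f is defined, so f'(x) = 0 ⇔ 3*x^2 + 6*x - 15 = 0.
  Factor: 3*x^2 + 6*x - 15 = 3*(x^2 + 2*x - 5); x^2 + 2*x - 5 = 0 has no rational roots; quadratic formula: x = (-2 ± √24)/2.
  ⇒ x = -sqrt(6) - 1 ≈ -3.4495, -1 + sqrt(6) ≈ 1.4495

f''(x) = 6*(-4*x^2*(x + 1) + (3*x + 1)*(x^2 + 5))/(x^2 + 5)^3
Second-derivative test at each critical point:
  f''(-3.4495) = -0.0515 < 0 → local maximum
  f''(1.4495) = 0.2915 > 0 → local minimum

Critical points: x = -sqrt(6) - 1 ≈ -3.4495 (local maximum); x = -1 + sqrt(6) ≈ 1.4495 (local minimum)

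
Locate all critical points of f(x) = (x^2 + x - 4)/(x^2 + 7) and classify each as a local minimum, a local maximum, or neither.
f'(x) = (-x^2 + 22*x + 7)/(x^4 + 14*x^2 + 49)

Solve f'(x) = 0:
  f'(x) = -(x^2 - 22*x - 7)/(x^2 + 7)^2; the denominator is positive wherever f is defined, so f'(x) = 0 ⇔ -x^2 + 22*x + 7 = 0.
  x^2 - 22*x - 7 = 0 has no rational roots; quadratic formula: x = (22 ± √512)/2.
  ⇒ x = 11 - 8*sqrt(2) ≈ -0.3137, 11 + 8*sqrt(2) ≈ 22.3137

f''(x) = 2*(x^3 - 33*x^2 - 21*x + 77)/(x^6 + 21*x^4 + 147*x^2 + 343)
Second-derivative test at each critical point:
  f''(-0.3137) = 0.4491 > 0 → local minimum
  f''(22.3137) = -8.876e-05 < 0 → local maximum

Critical points: x = 11 - 8*sqrt(2) ≈ -0.3137 (local minimum); x = 11 + 8*sqrt(2) ≈ 22.3137 (local maximum)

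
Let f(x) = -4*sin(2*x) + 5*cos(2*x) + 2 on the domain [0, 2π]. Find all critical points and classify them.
f'(x) = -10*sin(2*x) - 8*cos(2*x)

Solve f'(x) = 0 on [0, 2π]:
  f'(x) = 0 ⇔ -4*cos(2*x) = 5*sin(2*x) ⇔ tan(2*x) = -4/5, i.e. 2*x = arctan(-4/5) + nπ; keep the solutions lying in [0, 2π].
  ⇒ x = -atan(4/5)/2 + pi/2 ≈ 1.2334, pi - atan(4/5)/2 ≈ 2.8042, -atan(4/5)/2 + 3*pi/2 ≈ 4.3750, -atan(4/5)/2 + 2*pi ≈ 5.9458

f''(x) = 16*sin(2*x) - 20*cos(2*x)
Second-derivative test at each critical point:
  f''(1.2334) = 25.6125 > 0 → local minimum
  f''(2.8042) = -25.6125 < 0 → local maximum
  f''(4.3750) = 25.6125 > 0 → local minimum
  f''(5.9458) = -25.6125 < 0 → local maximum

Critical points: x = -atan(4/5)/2 + pi/2 ≈ 1.2334 (local minimum); x = pi - atan(4/5)/2 ≈ 2.8042 (local maximum); x = -atan(4/5)/2 + 3*pi/2 ≈ 4.3750 (local minimum); x = -atan(4/5)/2 + 2*pi ≈ 5.9458 (local maximum)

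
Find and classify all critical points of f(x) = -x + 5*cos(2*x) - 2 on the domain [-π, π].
f'(x) = -10*sin(2*x) - 1

Solve f'(x) = 0 on [-π, π]:
  f'(x) = 0 ⇔ sin(2*x) = -1/10, i.e. 2*x = arcsin(-1/10) + 2nπ or 2*x = π − arcsin(-1/10) + 2nπ; keep the solutions lying in [-π, π].
  ⇒ x = -pi/2 + asin(1/10)/2 ≈ -1.5207, -asin(1/10)/2 ≈ -0.0501, asin(1/10)/2 + pi/2 ≈ 1.6209, pi - asin(1/10)/2 ≈ 3.0915

f''(x) = -20*cos(2*x)
Second-derivative test at each critical point:
  f''(-1.5207) = 19.8997 > 0 → local minimum
  f''(-0.0501) = -19.8997 < 0 → local maximum
  f''(1.6209) = 19.8997 > 0 → local minimum
  f''(3.0915) = -19.8997 < 0 → local maximum

Critical points: x = -pi/2 + asin(1/10)/2 ≈ -1.5207 (local minimum); x = -asin(1/10)/2 ≈ -0.0501 (local maximum); x = asin(1/10)/2 + pi/2 ≈ 1.6209 (local minimum); x = pi - asin(1/10)/2 ≈ 3.0915 (local maximum)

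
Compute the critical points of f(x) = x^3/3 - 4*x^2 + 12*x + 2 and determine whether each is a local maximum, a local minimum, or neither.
f'(x) = x^2 - 8*x + 12

Solve f'(x) = 0:
  Factor: x^2 - 8*x + 12 = (x - 6)*(x - 2) = 0.
  ⇒ x = 2, 6

f''(x) = 2*x - 8
Second-derivative test at each critical point:
  f''(2) = -4 < 0 → local maximum
  f''(6) = 4 > 0 → local minimum

Critical points: x = 2 (local maximum); x = 6 (local minimum)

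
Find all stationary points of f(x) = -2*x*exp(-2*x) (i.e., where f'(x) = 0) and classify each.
f'(x) = 2*(2*x - 1)*exp(-2*x)

Solve f'(x) = 0:
  f'(x) = (4*x - 2)·exp(-2*x) and exp(-2*x) > 0 for every x, so f'(x) = 0 ⇔ 4*x - 2 = 0.
  Factor: 4*x - 2 = 2*(2*x - 1) = 0.
  ⇒ x = 1/2

f''(x) = 8*(1 - x)*exp(-2*x)
Second-derivative test at each critical point:
  f''(1/2) = 1.4715 > 0 → local minimum

Critical points: x = 1/2 (local minimum)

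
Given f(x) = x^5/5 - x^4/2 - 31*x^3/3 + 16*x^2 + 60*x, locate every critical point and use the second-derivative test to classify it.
f'(x) = x^4 - 2*x^3 - 31*x^2 + 32*x + 60

Solve f'(x) = 0:
  Factor: x^4 - 2*x^3 - 31*x^2 + 32*x + 60 = (x - 6)*(x - 2)*(x + 1)*(x + 5) = 0.
  ⇒ x = -5, -1, 2, 6

f''(x) = 4*x^3 - 6*x^2 - 62*x + 32
Second-derivative test at each critical point:
  f''(-5) = -308 < 0 → local maximum
  f''(-1) = 84 > 0 → local minimum
  f''(2) = -84 < 0 → local maximum
  f''(6) = 308 > 0 → local minimum

Critical points: x = -5 (local maximum); x = -1 (local minimum); x = 2 (local maximum); x = 6 (local minimum)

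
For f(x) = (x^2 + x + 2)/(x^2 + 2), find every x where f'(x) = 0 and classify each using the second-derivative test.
f'(x) = (2 - x^2)/(x^4 + 4*x^2 + 4)

Solve f'(x) = 0:
  f'(x) = -(x^2 - 2)/(x^2 + 2)^2; the denominator is positive wherever f is defined, so f'(x) = 0 ⇔ 2 - x^2 = 0.
  x^2 - 2 = 0 has no rational roots; quadratic formula: x = (0 ± √8)/2.
  ⇒ x = -sqrt(2) ≈ -1.4142, sqrt(2) ≈ 1.4142

f''(x) = 2*x*(x^2 - 6)/(x^6 + 6*x^4 + 12*x^2 + 8)
Second-derivative test at each critical point:
  f''(-1.4142) = 0.1768 > 0 → local minimum
  f''(1.4142) = -0.1768 < 0 → local maximum

Critical points: x = -sqrt(2) ≈ -1.4142 (local minimum); x = sqrt(2) ≈ 1.4142 (local maximum)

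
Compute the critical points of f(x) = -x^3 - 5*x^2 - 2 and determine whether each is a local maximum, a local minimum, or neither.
f'(x) = x*(-3*x - 10)

Solve f'(x) = 0:
  Factor: -3*x^2 - 10*x = -x*(3*x + 10) = 0.
  ⇒ x = -10/3, 0

f''(x) = -6*x - 10
Second-derivative test at each critical point:
  f''(-10/3) = 10 > 0 → local minimum
  f''(0) = -10 < 0 → local maximum

Critical points: x = -10/3 (local minimum); x = 0 (local maximum)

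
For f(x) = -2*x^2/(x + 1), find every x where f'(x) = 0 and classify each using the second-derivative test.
f'(x) = 2*x*(-x - 2)/(x + 1)^2

Solve f'(x) = 0:
  f'(x) = -2*x*(x + 2)/(x + 1)^2; the denominator is positive wherever f is defined, so f'(x) = 0 ⇔ -2*x^2 - 4*x = 0.
  Factor: -2*x^2 - 4*x = -2*x*(x + 2) = 0.
  ⇒ x = -2, 0

f''(x) = -4/(x^3 + 3*x^2 + 3*x + 1)
Second-derivative test at each critical point:
  f''(-2) = 4 > 0 → local minimum
  f''(0) = -4 < 0 → local maximum

Critical points: x = -2 (local minimum); x = 0 (local maximum)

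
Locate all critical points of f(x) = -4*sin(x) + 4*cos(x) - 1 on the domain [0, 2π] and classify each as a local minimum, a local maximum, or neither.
f'(x) = -4*sqrt(2)*sin(x + pi/4)

Solve f'(x) = 0 on [0, 2π]:
  f'(x) = 0 ⇔ -4*cos(x) = 4*sin(x) ⇔ tan(x) = -1, i.e. x = arctan(-1) + nπ; keep the solutions lying in [0, 2π].
  ⇒ x = 3*pi/4 ≈ 2.3562, 7*pi/4 ≈ 5.4978

f''(x) = -4*sqrt(2)*cos(x + pi/4)
Second-derivative test at each critical point:
  f''(2.3562) = 5.6569 > 0 → local minimum
  f''(5.4978) = -5.6569 < 0 → local maximum

Critical points: x = 3*pi/4 ≈ 2.3562 (local minimum); x = 7*pi/4 ≈ 5.4978 (local maximum)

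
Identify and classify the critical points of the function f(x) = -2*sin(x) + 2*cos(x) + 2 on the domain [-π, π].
f'(x) = -2*sqrt(2)*sin(x + pi/4)

Solve f'(x) = 0 on [-π, π]:
  f'(x) = 0 ⇔ -2*cos(x) = 2*sin(x) ⇔ tan(x) = -1, i.e. x = arctan(-1) + nπ; keep the solutions lying in [-π, π].
  ⇒ x = -pi/4 ≈ -0.7854, 3*pi/4 ≈ 2.3562

f''(x) = -2*sqrt(2)*cos(x + pi/4)
Second-derivative test at each critical point:
  f''(-0.7854) = -2.8284 < 0 → local maximum
  f''(2.3562) = 2.8284 > 0 → local minimum

Critical points: x = -pi/4 ≈ -0.7854 (local maximum); x = 3*pi/4 ≈ 2.3562 (local minimum)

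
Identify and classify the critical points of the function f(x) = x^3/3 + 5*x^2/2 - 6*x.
f'(x) = x^2 + 5*x - 6

Solve f'(x) = 0:
  Factor: x^2 + 5*x - 6 = (x - 1)*(x + 6) = 0.
  ⇒ x = -6, 1

f''(x) = 2*x + 5
Second-derivative test at each critical point:
  f''(-6) = -7 < 0 → local maximum
  f''(1) = 7 > 0 → local minimum

Critical points: x = -6 (local maximum); x = 1 (local minimum)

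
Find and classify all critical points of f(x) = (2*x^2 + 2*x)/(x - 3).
f'(x) = 2*(x^2 - 6*x - 3)/(x^2 - 6*x + 9)

Solve f'(x) = 0:
  f'(x) = 2*(x^2 - 6*x - 3)/(x - 3)^2; the denominator is positive wherever f is defined, so f'(x) = 0 ⇔ 2*x^2 - 12*x - 6 = 0.
  Factor: 2*x^2 - 12*x - 6 = 2*(x^2 - 6*x - 3); x^2 - 6*x - 3 = 0 has no rational roots; quadratic formula: x = (6 ± √48)/2.
  ⇒ x = 3 - 2*sqrt(3) ≈ -0.4641, 3 + 2*sqrt(3) ≈ 6.4641

f''(x) = 48/(x^3 - 9*x^2 + 27*x - 27)
Second-derivative test at each critical point:
  f''(-0.4641) = -1.1547 < 0 → local maximum
  f''(6.4641) = 1.1547 > 0 → local minimum

Critical points: x = 3 - 2*sqrt(3) ≈ -0.4641 (local maximum); x = 3 + 2*sqrt(3) ≈ 6.4641 (local minimum)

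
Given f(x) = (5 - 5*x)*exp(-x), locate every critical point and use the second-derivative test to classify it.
f'(x) = 5*(x - 2)*exp(-x)

Solve f'(x) = 0:
  f'(x) = (5*x - 10)·exp(-x) and exp(-x) > 0 for every x, so f'(x) = 0 ⇔ 5*x - 10 = 0.
  Factor: 5*x - 10 = 5*(x - 2) = 0.
  ⇒ x = 2

f''(x) = 5*(3 - x)*exp(-x)
Second-derivative test at each critical point:
  f''(2) = 0.6767 > 0 → local minimum

Critical points: x = 2 (local minimum)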